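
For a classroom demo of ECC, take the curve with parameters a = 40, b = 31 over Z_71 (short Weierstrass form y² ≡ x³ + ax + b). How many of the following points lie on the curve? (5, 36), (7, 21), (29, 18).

1

(5, 36): 36² ≡ 18, rhs ≡ 1 → off.
(7, 21): 21² ≡ 15, rhs ≡ 15 → on.
(29, 18): 18² ≡ 40, rhs ≡ 20 → off.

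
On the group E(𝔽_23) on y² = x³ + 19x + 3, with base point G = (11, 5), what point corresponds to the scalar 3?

(11, 18)

Repeated addition: build up to 3G.
2G: tangent at (11, 5): λ = (3·11² + 19)/(2·5) ≡ 14/10. 10⁻¹ ≡ 7 (mod 23) since 10·7 = 70 ≡ 1, so λ ≡ 14·7 ≡ 6.
  x = λ² - 11 - 11 = 36 - 22 ≡ 14; y = λ·(11 - 14) - 5 ≡ 0. → (14, 0)
3G: (14, 0) + (11, 5). λ = (5 - 0)/(11 - 14) ≡ 5/20 mod 23. 20⁻¹ ≡ 15 (mod 23), so λ ≡ 6.
  x = λ² - 14 - 11 = 36 - 25 ≡ 11; y = λ·(14 - 11) - 0 ≡ 18. → (11, 18)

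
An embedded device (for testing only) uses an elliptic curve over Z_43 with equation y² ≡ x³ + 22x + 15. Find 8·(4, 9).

Write G = (4, 9).
Repeated addition: build up to 8G.
2G: tangent at (4, 9): λ = (3·4² + 22)/(2·9) ≡ 27/18. 18⁻¹ ≡ 12 (mod 43), so λ ≡ 27·12 ≡ 23.
  x = λ² - 4 - 4 = 529 - 8 ≡ 5; y = λ·(4 - 5) - 9 ≡ 11. → (5, 11)
3G: (5, 11) + (4, 9). λ = (9 - 11)/(4 - 5) ≡ 41/42 mod 43. 42⁻¹ ≡ 42 (mod 43), so λ ≡ 2.
  x = λ² - 5 - 4 = 4 - 9 ≡ 38; y = λ·(5 - 38) - 11 ≡ 9. → (38, 9)
4G: (38, 9) + (4, 9). λ = (9 - 9)/(4 - 38) ≡ 0/9 mod 43. 9⁻¹ ≡ 24 (mod 43), so λ ≡ 0.
  x = λ² - 38 - 4 = 0 - 42 ≡ 1; y = λ·(38 - 1) - 9 ≡ 34. → (1, 34)
5G: (1, 34) + (4, 9). λ = (9 - 34)/(4 - 1) ≡ 18/3 mod 43. 3⁻¹ ≡ 29 (mod 43), so λ ≡ 6.
  x = λ² - 1 - 4 = 36 - 5 ≡ 31; y = λ·(1 - 31) - 34 ≡ 1. → (31, 1)
6G: (31, 1) + (4, 9). λ = (9 - 1)/(4 - 31) ≡ 8/16 mod 43. 16⁻¹ ≡ 35 (mod 43) since 16·35 = 560 ≡ 1, so λ ≡ 22.
  x = λ² - 31 - 4 = 484 - 35 ≡ 19; y = λ·(31 - 19) - 1 ≡ 5. → (19, 5)
7G: (19, 5) + (4, 9). λ = (9 - 5)/(4 - 19) ≡ 4/28 mod 43. 28⁻¹ ≡ 20 (mod 43) since 28·20 = 560 ≡ 1, so λ ≡ 37.
  x = λ² - 19 - 4 = 1369 - 23 ≡ 13; y = λ·(19 - 13) - 5 ≡ 2. → (13, 2)
8G: (13, 2) + (4, 9). λ = (9 - 2)/(4 - 13) ≡ 7/34 mod 43. 34⁻¹ ≡ 19 (mod 43), so λ ≡ 4.
  x = λ² - 13 - 4 = 16 - 17 ≡ 42; y = λ·(13 - 42) - 2 ≡ 11. → (42, 11)

(42, 11)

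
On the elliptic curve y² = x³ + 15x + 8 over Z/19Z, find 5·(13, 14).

Write Q = (13, 14).
Double-and-add on 5 = (101)₂. Start with Q = (13, 14) for the leading 1-bit.
double: tangent at (13, 14): λ = (3·13² + 15)/(2·14) ≡ 9/9. 9⁻¹ ≡ 17 (mod 19) since 9·17 = 153 ≡ 1, so λ ≡ 9·17 ≡ 1.
  x = λ² - 13 - 13 = 1 - 26 ≡ 13; y = λ·(13 - 13) - 14 ≡ 5. → (13, 5)
double: tangent at (13, 5): λ = (3·13² + 15)/(2·5) ≡ 9/10. 10⁻¹ ≡ 2 (mod 19), so λ ≡ 9·2 ≡ 18.
  x = λ² - 13 - 13 = 324 - 26 ≡ 13; y = λ·(13 - 13) - 5 ≡ 14. → (13, 14)
add Q: tangent at (13, 14): λ = (3·13² + 15)/(2·14) ≡ 9/9. 9⁻¹ ≡ 17 (mod 19) since 9·17 = 153 ≡ 1, so λ ≡ 9·17 ≡ 1.
  x = λ² - 13 - 13 = 1 - 26 ≡ 13; y = λ·(13 - 13) - 14 ≡ 5. → (13, 5)

(13, 5)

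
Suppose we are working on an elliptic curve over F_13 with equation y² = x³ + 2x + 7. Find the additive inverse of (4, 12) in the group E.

-(4, 12) = (4, -12 mod 13) = (4, 1).

(4, 1)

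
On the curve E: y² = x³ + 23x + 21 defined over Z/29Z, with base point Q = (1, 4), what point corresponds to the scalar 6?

Repeated addition: build up to 6Q.
2Q: tangent at (1, 4): λ = (3·1² + 23)/(2·4) ≡ 26/8. 8⁻¹ ≡ 11 (mod 29) since 8·11 = 88 ≡ 1, so λ ≡ 26·11 ≡ 25.
  x = λ² - 1 - 1 = 625 - 2 ≡ 14; y = λ·(1 - 14) - 4 ≡ 19. → (14, 19)
3Q: (14, 19) + (1, 4). λ = (4 - 19)/(1 - 14) ≡ 14/16 mod 29. 16⁻¹ ≡ 20 (mod 29), so λ ≡ 19.
  x = λ² - 14 - 1 = 361 - 15 ≡ 27; y = λ·(14 - 27) - 19 ≡ 24. → (27, 24)
4Q: (27, 24) + (1, 4). λ = (4 - 24)/(1 - 27) ≡ 9/3 mod 29. 3⁻¹ ≡ 10 (mod 29), so λ ≡ 3.
  x = λ² - 27 - 1 = 9 - 28 ≡ 10; y = λ·(27 - 10) - 24 ≡ 27. → (10, 27)
5Q: (10, 27) + (1, 4). λ = (4 - 27)/(1 - 10) ≡ 6/20 mod 29. 20⁻¹ ≡ 16 (mod 29) since 20·16 = 320 ≡ 1, so λ ≡ 9.
  x = λ² - 10 - 1 = 81 - 11 ≡ 12; y = λ·(10 - 12) - 27 ≡ 13. → (12, 13)
6Q: (12, 13) + (1, 4). λ = (4 - 13)/(1 - 12) ≡ 20/18 mod 29. 18⁻¹ ≡ 21 (mod 29), so λ ≡ 14.
  x = λ² - 12 - 1 = 196 - 13 ≡ 9; y = λ·(12 - 9) - 13 ≡ 0. → (9, 0)

(9, 0)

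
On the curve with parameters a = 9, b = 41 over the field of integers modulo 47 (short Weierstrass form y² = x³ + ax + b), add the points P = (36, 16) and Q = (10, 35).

(36, 16) + (10, 35). λ = (35 - 16)/(10 - 36) ≡ 19/21 mod 47. 21⁻¹ ≡ 9 (mod 47) since 21·9 = 189 ≡ 1, so λ ≡ 30.
  x = λ² - 36 - 10 = 900 - 46 ≡ 8; y = λ·(36 - 8) - 16 ≡ 25. → (8, 25)

(8, 25)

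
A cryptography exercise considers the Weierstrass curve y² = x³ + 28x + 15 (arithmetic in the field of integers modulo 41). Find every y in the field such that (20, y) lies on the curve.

x³ + 28x + 15 = 8575 ≡ 6 (mod 41).
6 is a non-residue mod 41; no y exists.

none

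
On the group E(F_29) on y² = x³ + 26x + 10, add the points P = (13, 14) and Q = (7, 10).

(3, 12)

(13, 14) + (7, 10). λ = (10 - 14)/(7 - 13) ≡ 25/23 mod 29. 23⁻¹ ≡ 24 (mod 29), so λ ≡ 20.
  x = λ² - 13 - 7 = 400 - 20 ≡ 3; y = λ·(13 - 3) - 14 ≡ 12. → (3, 12)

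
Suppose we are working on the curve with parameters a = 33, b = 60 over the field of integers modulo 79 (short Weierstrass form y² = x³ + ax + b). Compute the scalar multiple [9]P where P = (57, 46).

O

Repeated addition: build up to 9P.
2P: tangent at (57, 46): λ = (3·57² + 33)/(2·46) ≡ 63/13. 13⁻¹ ≡ 73 (mod 79), so λ ≡ 63·73 ≡ 17.
  x = λ² - 57 - 57 = 289 - 114 ≡ 17; y = λ·(57 - 17) - 46 ≡ 2. → (17, 2)
3P: (17, 2) + (57, 46). λ = (46 - 2)/(57 - 17) ≡ 44/40 mod 79. 40⁻¹ ≡ 2 (mod 79) since 40·2 = 80 ≡ 1, so λ ≡ 9.
  x = λ² - 17 - 57 = 81 - 74 ≡ 7; y = λ·(17 - 7) - 2 ≡ 9. → (7, 9)
4P: (7, 9) + (57, 46). λ = (46 - 9)/(57 - 7) ≡ 37/50 mod 79. 50⁻¹ ≡ 49 (mod 79), so λ ≡ 75.
  x = λ² - 7 - 57 = 5625 - 64 ≡ 31; y = λ·(7 - 31) - 9 ≡ 8. → (31, 8)
5P: (31, 8) + (57, 46). λ = (46 - 8)/(57 - 31) ≡ 38/26 mod 79. 26⁻¹ ≡ 76 (mod 79) since 26·76 = 1976 ≡ 1, so λ ≡ 44.
  x = λ² - 31 - 57 = 1936 - 88 ≡ 31; y = λ·(31 - 31) - 8 ≡ 71. → (31, 71)
6P: (31, 71) + (57, 46). λ = (46 - 71)/(57 - 31) ≡ 54/26 mod 79. 26⁻¹ ≡ 76 (mod 79) since 26·76 = 1976 ≡ 1, so λ ≡ 75.
  x = λ² - 31 - 57 = 5625 - 88 ≡ 7; y = λ·(31 - 7) - 71 ≡ 70. → (7, 70)
7P: (7, 70) + (57, 46). λ = (46 - 70)/(57 - 7) ≡ 55/50 mod 79. 50⁻¹ ≡ 49 (mod 79), so λ ≡ 9.
  x = λ² - 7 - 57 = 81 - 64 ≡ 17; y = λ·(7 - 17) - 70 ≡ 77. → (17, 77)
8P: (17, 77) + (57, 46). λ = (46 - 77)/(57 - 17) ≡ 48/40 mod 79. 40⁻¹ ≡ 2 (mod 79) since 40·2 = 80 ≡ 1, so λ ≡ 17.
  x = λ² - 17 - 57 = 289 - 74 ≡ 57; y = λ·(17 - 57) - 77 ≡ 33. → (57, 33)
9P: (57, 33) + (57, 46): same x and y₁ ≡ -y₂, so the sum is ∞.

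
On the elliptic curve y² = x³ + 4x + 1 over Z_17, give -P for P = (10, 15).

-(10, 15) = (10, -15 mod 17) = (10, 2).

(10, 2)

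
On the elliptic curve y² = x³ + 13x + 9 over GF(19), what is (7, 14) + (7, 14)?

(14, 3)

tangent at (7, 14): λ = (3·7² + 13)/(2·14) ≡ 8/9. 9⁻¹ ≡ 17 (mod 19), so λ ≡ 8·17 ≡ 3.
  x = λ² - 7 - 7 = 9 - 14 ≡ 14; y = λ·(7 - 14) - 14 ≡ 3. → (14, 3)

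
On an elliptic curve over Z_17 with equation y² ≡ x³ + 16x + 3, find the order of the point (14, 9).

5

2P: tangent at (14, 9): λ = (3·14² + 16)/(2·9) ≡ 9/1. 1⁻¹ ≡ 1 (mod 17), so λ ≡ 9·1 ≡ 9.
  x = λ² - 14 - 14 = 81 - 28 ≡ 2; y = λ·(14 - 2) - 9 ≡ 14. → (2, 14)
3P: (2, 14) + (14, 9). λ = (9 - 14)/(14 - 2) ≡ 12/12 mod 17. 12⁻¹ ≡ 10 (mod 17), so λ ≡ 1.
  x = λ² - 2 - 14 = 1 - 16 ≡ 2; y = λ·(2 - 2) - 14 ≡ 3. → (2, 3)
4P: (2, 3) + (14, 9). λ = (9 - 3)/(14 - 2) ≡ 6/12 mod 17. 12⁻¹ ≡ 10 (mod 17) since 12·10 = 120 ≡ 1, so λ ≡ 9.
  x = λ² - 2 - 14 = 81 - 16 ≡ 14; y = λ·(2 - 14) - 3 ≡ 8. → (14, 8)
5P: (14, 8) + (14, 9): same x and y₁ ≡ -y₂, so the sum is 𝒪.
5P = 𝒪, so the order is 5.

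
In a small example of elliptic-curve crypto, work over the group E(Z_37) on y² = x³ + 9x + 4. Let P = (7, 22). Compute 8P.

(18, 35)

Double-and-add on 8 = (1000)₂. Start with P = (7, 22) for the leading 1-bit.
double: tangent at (7, 22): λ = (3·7² + 9)/(2·22) ≡ 8/7. 7⁻¹ ≡ 16 (mod 37) since 7·16 = 112 ≡ 1, so λ ≡ 8·16 ≡ 17.
  x = λ² - 7 - 7 = 289 - 14 ≡ 16; y = λ·(7 - 16) - 22 ≡ 10. → (16, 10)
double: tangent at (16, 10): λ = (3·16² + 9)/(2·10) ≡ 0/20. 20⁻¹ ≡ 13 (mod 37), so λ ≡ 0·13 ≡ 0.
  x = λ² - 16 - 16 = 0 - 32 ≡ 5; y = λ·(16 - 5) - 10 ≡ 27. → (5, 27)
double: tangent at (5, 27): λ = (3·5² + 9)/(2·27) ≡ 10/17. 17⁻¹ ≡ 24 (mod 37) since 17·24 = 408 ≡ 1, so λ ≡ 10·24 ≡ 18.
  x = λ² - 5 - 5 = 324 - 10 ≡ 18; y = λ·(5 - 18) - 27 ≡ 35. → (18, 35)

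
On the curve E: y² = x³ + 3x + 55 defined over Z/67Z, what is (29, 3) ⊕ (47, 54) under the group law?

(53, 63)

(29, 3) + (47, 54). λ = (54 - 3)/(47 - 29) ≡ 51/18 mod 67. 18⁻¹ ≡ 41 (mod 67), so λ ≡ 14.
  x = λ² - 29 - 47 = 196 - 76 ≡ 53; y = λ·(29 - 53) - 3 ≡ 63. → (53, 63)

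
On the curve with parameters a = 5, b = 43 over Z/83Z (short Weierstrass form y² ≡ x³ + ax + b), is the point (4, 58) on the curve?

yes

y² = 58² ≡ 44; x³ + 5x + 43 = 127 ≡ 44 (mod 83). 44 = 44.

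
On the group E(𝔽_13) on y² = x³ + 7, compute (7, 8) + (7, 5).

O

The two points share x = 7 and their y-coordinates satisfy 8 + 5 ≡ 0 (mod 13), so they are inverses. Their sum is O.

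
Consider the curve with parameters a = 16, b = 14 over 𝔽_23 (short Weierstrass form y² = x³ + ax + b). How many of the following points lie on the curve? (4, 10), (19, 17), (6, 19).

0

(4, 10): 10² ≡ 8, rhs ≡ 4 → off.
(19, 17): 17² ≡ 13, rhs ≡ 1 → off.
(6, 19): 19² ≡ 16, rhs ≡ 4 → off.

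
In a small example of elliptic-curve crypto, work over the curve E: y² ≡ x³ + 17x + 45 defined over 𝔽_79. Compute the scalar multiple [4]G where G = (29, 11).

(26, 29)

Double-and-add on 4 = (100)₂. Start with G = (29, 11) for the leading 1-bit.
double: tangent at (29, 11): λ = (3·29² + 17)/(2·11) ≡ 12/22. 22⁻¹ ≡ 18 (mod 79) since 22·18 = 396 ≡ 1, so λ ≡ 12·18 ≡ 58.
  x = λ² - 29 - 29 = 3364 - 58 ≡ 67; y = λ·(29 - 67) - 11 ≡ 76. → (67, 76)
double: tangent at (67, 76): λ = (3·67² + 17)/(2·76) ≡ 54/73. 73⁻¹ ≡ 13 (mod 79), so λ ≡ 54·13 ≡ 70.
  x = λ² - 67 - 67 = 4900 - 134 ≡ 26; y = λ·(67 - 26) - 76 ≡ 29. → (26, 29)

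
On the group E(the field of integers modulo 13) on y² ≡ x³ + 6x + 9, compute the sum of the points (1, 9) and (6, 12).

(10, 9)

(1, 9) + (6, 12). λ = (12 - 9)/(6 - 1) ≡ 3/5 mod 13. 5⁻¹ ≡ 8 (mod 13), so λ ≡ 11.
  x = λ² - 1 - 6 = 121 - 7 ≡ 10; y = λ·(1 - 10) - 9 ≡ 9. → (10, 9)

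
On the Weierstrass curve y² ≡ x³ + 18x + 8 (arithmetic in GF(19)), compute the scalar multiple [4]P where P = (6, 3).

(4, 12)

Repeated addition: build up to 4P.
2P: tangent at (6, 3): λ = (3·6² + 18)/(2·3) ≡ 12/6. 6⁻¹ ≡ 16 (mod 19) since 6·16 = 96 ≡ 1, so λ ≡ 12·16 ≡ 2.
  x = λ² - 6 - 6 = 4 - 12 ≡ 11; y = λ·(6 - 11) - 3 ≡ 6. → (11, 6)
3P: (11, 6) + (6, 3). λ = (3 - 6)/(6 - 11) ≡ 16/14 mod 19. 14⁻¹ ≡ 15 (mod 19) since 14·15 = 210 ≡ 1, so λ ≡ 12.
  x = λ² - 11 - 6 = 144 - 17 ≡ 13; y = λ·(11 - 13) - 6 ≡ 8. → (13, 8)
4P: (13, 8) + (6, 3). λ = (3 - 8)/(6 - 13) ≡ 14/12 mod 19. 12⁻¹ ≡ 8 (mod 19), so λ ≡ 17.
  x = λ² - 13 - 6 = 289 - 19 ≡ 4; y = λ·(13 - 4) - 8 ≡ 12. → (4, 12)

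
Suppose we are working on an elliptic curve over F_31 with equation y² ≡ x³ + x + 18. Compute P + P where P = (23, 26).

(23, 5)

tangent at (23, 26): λ = (3·23² + 1)/(2·26) ≡ 7/21. 21⁻¹ ≡ 3 (mod 31) since 21·3 = 63 ≡ 1, so λ ≡ 7·3 ≡ 21.
  x = λ² - 23 - 23 = 441 - 46 ≡ 23; y = λ·(23 - 23) - 26 ≡ 5. → (23, 5)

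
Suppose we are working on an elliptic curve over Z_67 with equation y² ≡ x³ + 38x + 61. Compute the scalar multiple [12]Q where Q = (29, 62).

(43, 47)

Repeated addition: build up to 12Q.
2Q: tangent at (29, 62): λ = (3·29² + 38)/(2·62) ≡ 15/57. 57⁻¹ ≡ 20 (mod 67) since 57·20 = 1140 ≡ 1, so λ ≡ 15·20 ≡ 32.
  x = λ² - 29 - 29 = 1024 - 58 ≡ 28; y = λ·(29 - 28) - 62 ≡ 37. → (28, 37)
3Q: (28, 37) + (29, 62). λ = (62 - 37)/(29 - 28) ≡ 25/1 mod 67. 1⁻¹ ≡ 1 (mod 67) since 1·1 = 1 ≡ 1, so λ ≡ 25.
  x = λ² - 28 - 29 = 625 - 57 ≡ 32; y = λ·(28 - 32) - 37 ≡ 64. → (32, 64)
4Q: (32, 64) + (29, 62). λ = (62 - 64)/(29 - 32) ≡ 65/64 mod 67. 64⁻¹ ≡ 22 (mod 67) since 64·22 = 1408 ≡ 1, so λ ≡ 23.
  x = λ² - 32 - 29 = 529 - 61 ≡ 66; y = λ·(32 - 66) - 64 ≡ 25. → (66, 25)
5Q: (66, 25) + (29, 62). λ = (62 - 25)/(29 - 66) ≡ 37/30 mod 67. 30⁻¹ ≡ 38 (mod 67), so λ ≡ 66.
  x = λ² - 66 - 29 = 4356 - 95 ≡ 40; y = λ·(66 - 40) - 25 ≡ 16. → (40, 16)
6Q: (40, 16) + (29, 62). λ = (62 - 16)/(29 - 40) ≡ 46/56 mod 67. 56⁻¹ ≡ 6 (mod 67) since 56·6 = 336 ≡ 1, so λ ≡ 8.
  x = λ² - 40 - 29 = 64 - 69 ≡ 62; y = λ·(40 - 62) - 16 ≡ 9. → (62, 9)
7Q: (62, 9) + (29, 62). λ = (62 - 9)/(29 - 62) ≡ 53/34 mod 67. 34⁻¹ ≡ 2 (mod 67), so λ ≡ 39.
  x = λ² - 62 - 29 = 1521 - 91 ≡ 23; y = λ·(62 - 23) - 9 ≡ 38. → (23, 38)
8Q: (23, 38) + (29, 62). λ = (62 - 38)/(29 - 23) ≡ 24/6 mod 67. 6⁻¹ ≡ 56 (mod 67), so λ ≡ 4.
  x = λ² - 23 - 29 = 16 - 52 ≡ 31; y = λ·(23 - 31) - 38 ≡ 64. → (31, 64)
9Q: (31, 64) + (29, 62). λ = (62 - 64)/(29 - 31) ≡ 65/65 mod 67. 65⁻¹ ≡ 33 (mod 67), so λ ≡ 1.
  x = λ² - 31 - 29 = 1 - 60 ≡ 8; y = λ·(31 - 8) - 64 ≡ 26. → (8, 26)
10Q: (8, 26) + (29, 62). λ = (62 - 26)/(29 - 8) ≡ 36/21 mod 67. 21⁻¹ ≡ 16 (mod 67) since 21·16 = 336 ≡ 1, so λ ≡ 40.
  x = λ² - 8 - 29 = 1600 - 37 ≡ 22; y = λ·(8 - 22) - 26 ≡ 17. → (22, 17)
11Q: (22, 17) + (29, 62). λ = (62 - 17)/(29 - 22) ≡ 45/7 mod 67. 7⁻¹ ≡ 48 (mod 67), so λ ≡ 16.
  x = λ² - 22 - 29 = 256 - 51 ≡ 4; y = λ·(22 - 4) - 17 ≡ 3. → (4, 3)
12Q: (4, 3) + (29, 62). λ = (62 - 3)/(29 - 4) ≡ 59/25 mod 67. 25⁻¹ ≡ 59 (mod 67), so λ ≡ 64.
  x = λ² - 4 - 29 = 4096 - 33 ≡ 43; y = λ·(4 - 43) - 3 ≡ 47. → (43, 47)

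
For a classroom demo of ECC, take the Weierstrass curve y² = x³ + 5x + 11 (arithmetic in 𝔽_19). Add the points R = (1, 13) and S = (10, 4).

(1, 13) + (10, 4). λ = (4 - 13)/(10 - 1) ≡ 10/9 mod 19. 9⁻¹ ≡ 17 (mod 19), so λ ≡ 18.
  x = λ² - 1 - 10 = 324 - 11 ≡ 9; y = λ·(1 - 9) - 13 ≡ 14. → (9, 14)

(9, 14)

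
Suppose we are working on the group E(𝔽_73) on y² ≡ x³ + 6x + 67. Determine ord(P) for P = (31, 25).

2P: tangent at (31, 25): λ = (3·31² + 6)/(2·25) ≡ 42/50. 50⁻¹ ≡ 19 (mod 73) since 50·19 = 950 ≡ 1, so λ ≡ 42·19 ≡ 68.
  x = λ² - 31 - 31 = 4624 - 62 ≡ 36; y = λ·(31 - 36) - 25 ≡ 0. → (36, 0)
3P: (36, 0) + (31, 25). λ = (25 - 0)/(31 - 36) ≡ 25/68 mod 73. 68⁻¹ ≡ 29 (mod 73) since 68·29 = 1972 ≡ 1, so λ ≡ 68.
  x = λ² - 36 - 31 = 4624 - 67 ≡ 31; y = λ·(36 - 31) - 0 ≡ 48. → (31, 48)
4P: (31, 48) + (31, 25): same x and y₁ ≡ -y₂, so the sum is 𝒪.
4P = 𝒪, so the order is 4.

4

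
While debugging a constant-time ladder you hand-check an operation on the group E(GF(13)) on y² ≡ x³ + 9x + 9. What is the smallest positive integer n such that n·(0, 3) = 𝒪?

2P: tangent at (0, 3): λ = (3·0² + 9)/(2·3) ≡ 9/6. 6⁻¹ ≡ 11 (mod 13), so λ ≡ 9·11 ≡ 8.
  x = λ² - 0 - 0 = 64 - 0 ≡ 12; y = λ·(0 - 12) - 3 ≡ 5. → (12, 5)
3P: (12, 5) + (0, 3). λ = (3 - 5)/(0 - 12) ≡ 11/1 mod 13. 1⁻¹ ≡ 1 (mod 13), so λ ≡ 11.
  x = λ² - 12 - 0 = 121 - 12 ≡ 5; y = λ·(12 - 5) - 5 ≡ 7. → (5, 7)
4P: (5, 7) + (0, 3). λ = (3 - 7)/(0 - 5) ≡ 9/8 mod 13. 8⁻¹ ≡ 5 (mod 13), so λ ≡ 6.
  x = λ² - 5 - 0 = 36 - 5 ≡ 5; y = λ·(5 - 5) - 7 ≡ 6. → (5, 6)
5P: (5, 6) + (0, 3). λ = (3 - 6)/(0 - 5) ≡ 10/8 mod 13. 8⁻¹ ≡ 5 (mod 13), so λ ≡ 11.
  x = λ² - 5 - 0 = 121 - 5 ≡ 12; y = λ·(5 - 12) - 6 ≡ 8. → (12, 8)
6P: (12, 8) + (0, 3). λ = (3 - 8)/(0 - 12) ≡ 8/1 mod 13. 1⁻¹ ≡ 1 (mod 13), so λ ≡ 8.
  x = λ² - 12 - 0 = 64 - 12 ≡ 0; y = λ·(12 - 0) - 8 ≡ 10. → (0, 10)
7P: (0, 10) + (0, 3): same x and y₁ ≡ -y₂, so the sum is 𝒪.
7P = 𝒪, so the order is 7.

7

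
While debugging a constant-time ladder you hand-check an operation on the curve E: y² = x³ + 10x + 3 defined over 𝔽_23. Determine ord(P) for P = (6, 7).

3

2P: tangent at (6, 7): λ = (3·6² + 10)/(2·7) ≡ 3/14. 14⁻¹ ≡ 5 (mod 23), so λ ≡ 3·5 ≡ 15.
  x = λ² - 6 - 6 = 225 - 12 ≡ 6; y = λ·(6 - 6) - 7 ≡ 16. → (6, 16)
3P: (6, 16) + (6, 7): same x and y₁ ≡ -y₂, so the sum is the point at infinity.
3P = the point at infinity, so the order is 3.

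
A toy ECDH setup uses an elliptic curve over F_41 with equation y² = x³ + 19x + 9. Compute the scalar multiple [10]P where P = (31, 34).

Double-and-add on 10 = (1010)₂. Start with P = (31, 34) for the leading 1-bit.
double: tangent at (31, 34): λ = (3·31² + 19)/(2·34) ≡ 32/27. 27⁻¹ ≡ 38 (mod 41), so λ ≡ 32·38 ≡ 27.
  x = λ² - 31 - 31 = 729 - 62 ≡ 11; y = λ·(31 - 11) - 34 ≡ 14. → (11, 14)
double: tangent at (11, 14): λ = (3·11² + 19)/(2·14) ≡ 13/28. 28⁻¹ ≡ 22 (mod 41), so λ ≡ 13·22 ≡ 40.
  x = λ² - 11 - 11 = 1600 - 22 ≡ 20; y = λ·(11 - 20) - 14 ≡ 36. → (20, 36)
add P: (20, 36) + (31, 34). λ = (34 - 36)/(31 - 20) ≡ 39/11 mod 41. 11⁻¹ ≡ 15 (mod 41), so λ ≡ 11.
  x = λ² - 20 - 31 = 121 - 51 ≡ 29; y = λ·(20 - 29) - 36 ≡ 29. → (29, 29)
double: tangent at (29, 29): λ = (3·29² + 19)/(2·29) ≡ 0/17. 17⁻¹ ≡ 29 (mod 41) since 17·29 = 493 ≡ 1, so λ ≡ 0·29 ≡ 0.
  x = λ² - 29 - 29 = 0 - 58 ≡ 24; y = λ·(29 - 24) - 29 ≡ 12. → (24, 12)

(24, 12)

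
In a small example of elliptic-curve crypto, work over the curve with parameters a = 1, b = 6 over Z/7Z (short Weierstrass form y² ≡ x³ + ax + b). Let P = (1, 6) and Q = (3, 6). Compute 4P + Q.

First 4P:
Double-and-add on 4 = (100)₂. Start with P = (1, 6) for the leading 1-bit.
double: tangent at (1, 6): λ = (3·1² + 1)/(2·6) ≡ 4/5. 5⁻¹ ≡ 3 (mod 7), so λ ≡ 4·3 ≡ 5.
  x = λ² - 1 - 1 = 25 - 2 ≡ 2; y = λ·(1 - 2) - 6 ≡ 3. → (2, 3)
double: tangent at (2, 3): λ = (3·2² + 1)/(2·3) ≡ 6/6. 6⁻¹ ≡ 6 (mod 7), so λ ≡ 6·6 ≡ 1.
  x = λ² - 2 - 2 = 1 - 4 ≡ 4; y = λ·(2 - 4) - 3 ≡ 2. → (4, 2)
4P = (4, 2).
Finally 4P + Q:
(4, 2) + (3, 6). λ = (6 - 2)/(3 - 4) ≡ 4/6 mod 7. 6⁻¹ ≡ 6 (mod 7), so λ ≡ 3.
  x = λ² - 4 - 3 = 9 - 7 ≡ 2; y = λ·(4 - 2) - 2 ≡ 4. → (2, 4)

(2, 4)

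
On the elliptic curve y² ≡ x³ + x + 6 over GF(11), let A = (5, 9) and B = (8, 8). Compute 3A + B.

First 3A:
Repeated addition: build up to 3A.
2A: tangent at (5, 9): λ = (3·5² + 1)/(2·9) ≡ 10/7. 7⁻¹ ≡ 8 (mod 11) since 7·8 = 56 ≡ 1, so λ ≡ 10·8 ≡ 3.
  x = λ² - 5 - 5 = 9 - 10 ≡ 10; y = λ·(5 - 10) - 9 ≡ 9. → (10, 9)
3A: (10, 9) + (5, 9). λ = (9 - 9)/(5 - 10) ≡ 0/6 mod 11. 6⁻¹ ≡ 2 (mod 11), so λ ≡ 0.
  x = λ² - 10 - 5 = 0 - 15 ≡ 7; y = λ·(10 - 7) - 9 ≡ 2. → (7, 2)
3A = (7, 2).
Finally 3A + B:
(7, 2) + (8, 8). λ = (8 - 2)/(8 - 7) ≡ 6/1 mod 11. 1⁻¹ ≡ 1 (mod 11), so λ ≡ 6.
  x = λ² - 7 - 8 = 36 - 15 ≡ 10; y = λ·(7 - 10) - 2 ≡ 2. → (10, 2)

(10, 2)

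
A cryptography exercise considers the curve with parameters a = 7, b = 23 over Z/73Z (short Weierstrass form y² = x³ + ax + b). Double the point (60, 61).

tangent at (60, 61): λ = (3·60² + 7)/(2·61) ≡ 3/49. 49⁻¹ ≡ 3 (mod 73) since 49·3 = 147 ≡ 1, so λ ≡ 3·3 ≡ 9.
  x = λ² - 60 - 60 = 81 - 120 ≡ 34; y = λ·(60 - 34) - 61 ≡ 27. → (34, 27)

(34, 27)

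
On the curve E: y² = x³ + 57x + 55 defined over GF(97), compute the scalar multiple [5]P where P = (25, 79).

(84, 30)

Repeated addition: build up to 5P.
2P: tangent at (25, 79): λ = (3·25² + 57)/(2·79) ≡ 89/61. 61⁻¹ ≡ 35 (mod 97), so λ ≡ 89·35 ≡ 11.
  x = λ² - 25 - 25 = 121 - 50 ≡ 71; y = λ·(25 - 71) - 79 ≡ 94. → (71, 94)
3P: (71, 94) + (25, 79). λ = (79 - 94)/(25 - 71) ≡ 82/51 mod 97. 51⁻¹ ≡ 78 (mod 97), so λ ≡ 91.
  x = λ² - 71 - 25 = 8281 - 96 ≡ 37; y = λ·(71 - 37) - 94 ≡ 90. → (37, 90)
4P: (37, 90) + (25, 79). λ = (79 - 90)/(25 - 37) ≡ 86/85 mod 97. 85⁻¹ ≡ 8 (mod 97), so λ ≡ 9.
  x = λ² - 37 - 25 = 81 - 62 ≡ 19; y = λ·(37 - 19) - 90 ≡ 72. → (19, 72)
5P: (19, 72) + (25, 79). λ = (79 - 72)/(25 - 19) ≡ 7/6 mod 97. 6⁻¹ ≡ 81 (mod 97) since 6·81 = 486 ≡ 1, so λ ≡ 82.
  x = λ² - 19 - 25 = 6724 - 44 ≡ 84; y = λ·(19 - 84) - 72 ≡ 30. → (84, 30)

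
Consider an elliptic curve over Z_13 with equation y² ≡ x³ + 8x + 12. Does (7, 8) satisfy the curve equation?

no

y² = 8² ≡ 12; x³ + 8x + 12 = 411 ≡ 8 (mod 13). 12 ≠ 8.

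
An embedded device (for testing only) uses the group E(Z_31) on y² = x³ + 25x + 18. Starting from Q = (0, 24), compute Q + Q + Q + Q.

(0, 7)

Double-and-add on 4 = (100)₂. Start with Q = (0, 24) for the leading 1-bit.
double: tangent at (0, 24): λ = (3·0² + 25)/(2·24) ≡ 25/17. 17⁻¹ ≡ 11 (mod 31), so λ ≡ 25·11 ≡ 27.
  x = λ² - 0 - 0 = 729 - 0 ≡ 16; y = λ·(0 - 16) - 24 ≡ 9. → (16, 9)
double: tangent at (16, 9): λ = (3·16² + 25)/(2·9) ≡ 18/18. 18⁻¹ ≡ 19 (mod 31), so λ ≡ 18·19 ≡ 1.
  x = λ² - 16 - 16 = 1 - 32 ≡ 0; y = λ·(16 - 0) - 9 ≡ 7. → (0, 7)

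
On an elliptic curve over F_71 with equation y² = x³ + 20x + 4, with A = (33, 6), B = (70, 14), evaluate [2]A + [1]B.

First 2A:
Repeated addition: build up to 2A.
2A: tangent at (33, 6): λ = (3·33² + 20)/(2·6) ≡ 21/12. 12⁻¹ ≡ 6 (mod 71) since 12·6 = 72 ≡ 1, so λ ≡ 21·6 ≡ 55.
  x = λ² - 33 - 33 = 3025 - 66 ≡ 48; y = λ·(33 - 48) - 6 ≡ 21. → (48, 21)
2A = (48, 21).
Finally 2A + B:
(48, 21) + (70, 14). λ = (14 - 21)/(70 - 48) ≡ 64/22 mod 71. 22⁻¹ ≡ 42 (mod 71), so λ ≡ 61.
  x = λ² - 48 - 70 = 3721 - 118 ≡ 53; y = λ·(48 - 53) - 21 ≡ 29. → (53, 29)

(53, 29)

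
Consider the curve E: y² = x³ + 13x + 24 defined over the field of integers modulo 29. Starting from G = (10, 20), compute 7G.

(10, 9)

Double-and-add on 7 = (111)₂. Start with G = (10, 20) for the leading 1-bit.
double: tangent at (10, 20): λ = (3·10² + 13)/(2·20) ≡ 23/11. 11⁻¹ ≡ 8 (mod 29), so λ ≡ 23·8 ≡ 10.
  x = λ² - 10 - 10 = 100 - 20 ≡ 22; y = λ·(10 - 22) - 20 ≡ 5. → (22, 5)
add G: (22, 5) + (10, 20). λ = (20 - 5)/(10 - 22) ≡ 15/17 mod 29. 17⁻¹ ≡ 12 (mod 29), so λ ≡ 6.
  x = λ² - 22 - 10 = 36 - 32 ≡ 4; y = λ·(22 - 4) - 5 ≡ 16. → (4, 16)
double: tangent at (4, 16): λ = (3·4² + 13)/(2·16) ≡ 3/3. 3⁻¹ ≡ 10 (mod 29), so λ ≡ 3·10 ≡ 1.
  x = λ² - 4 - 4 = 1 - 8 ≡ 22; y = λ·(4 - 22) - 16 ≡ 24. → (22, 24)
add G: (22, 24) + (10, 20). λ = (20 - 24)/(10 - 22) ≡ 25/17 mod 29. 17⁻¹ ≡ 12 (mod 29), so λ ≡ 10.
  x = λ² - 22 - 10 = 100 - 32 ≡ 10; y = λ·(22 - 10) - 24 ≡ 9. → (10, 9)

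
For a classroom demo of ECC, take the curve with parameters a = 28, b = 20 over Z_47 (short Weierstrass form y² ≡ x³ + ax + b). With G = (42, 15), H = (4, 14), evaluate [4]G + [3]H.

(27, 22)

First 4G:
Double-and-add on 4 = (100)₂. Start with G = (42, 15) for the leading 1-bit.
double: tangent at (42, 15): λ = (3·42² + 28)/(2·15) ≡ 9/30. 30⁻¹ ≡ 11 (mod 47), so λ ≡ 9·11 ≡ 5.
  x = λ² - 42 - 42 = 25 - 84 ≡ 35; y = λ·(42 - 35) - 15 ≡ 20. → (35, 20)
double: tangent at (35, 20): λ = (3·35² + 28)/(2·20) ≡ 37/40. 40⁻¹ ≡ 20 (mod 47) since 40·20 = 800 ≡ 1, so λ ≡ 37·20 ≡ 35.
  x = λ² - 35 - 35 = 1225 - 70 ≡ 27; y = λ·(35 - 27) - 20 ≡ 25. → (27, 25)
4G = (27, 25).
Next 3H:
Repeated addition: build up to 3H.
2H: tangent at (4, 14): λ = (3·4² + 28)/(2·14) ≡ 29/28. 28⁻¹ ≡ 42 (mod 47) since 28·42 = 1176 ≡ 1, so λ ≡ 29·42 ≡ 43.
  x = λ² - 4 - 4 = 1849 - 8 ≡ 8; y = λ·(4 - 8) - 14 ≡ 2. → (8, 2)
3H: (8, 2) + (4, 14). λ = (14 - 2)/(4 - 8) ≡ 12/43 mod 47. 43⁻¹ ≡ 35 (mod 47), so λ ≡ 44.
  x = λ² - 8 - 4 = 1936 - 12 ≡ 44; y = λ·(8 - 44) - 2 ≡ 12. → (44, 12)
3H = (44, 12).
Finally 4G + 3H:
(27, 25) + (44, 12). λ = (12 - 25)/(44 - 27) ≡ 34/17 mod 47. 17⁻¹ ≡ 36 (mod 47), so λ ≡ 2.
  x = λ² - 27 - 44 = 4 - 71 ≡ 27; y = λ·(27 - 27) - 25 ≡ 22. → (27, 22)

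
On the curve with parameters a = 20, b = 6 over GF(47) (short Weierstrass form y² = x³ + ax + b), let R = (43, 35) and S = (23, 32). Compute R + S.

(43, 35) + (23, 32). λ = (32 - 35)/(23 - 43) ≡ 44/27 mod 47. 27⁻¹ ≡ 7 (mod 47) since 27·7 = 189 ≡ 1, so λ ≡ 26.
  x = λ² - 43 - 23 = 676 - 66 ≡ 46; y = λ·(43 - 46) - 35 ≡ 28. → (46, 28)

(46, 28)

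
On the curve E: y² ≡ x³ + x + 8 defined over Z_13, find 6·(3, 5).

(1, 6)

Write G = (3, 5).
Repeated addition: build up to 6G.
2G: tangent at (3, 5): λ = (3·3² + 1)/(2·5) ≡ 2/10. 10⁻¹ ≡ 4 (mod 13), so λ ≡ 2·4 ≡ 8.
  x = λ² - 3 - 3 = 64 - 6 ≡ 6; y = λ·(3 - 6) - 5 ≡ 10. → (6, 10)
3G: (6, 10) + (3, 5). λ = (5 - 10)/(3 - 6) ≡ 8/10 mod 13. 10⁻¹ ≡ 4 (mod 13), so λ ≡ 6.
  x = λ² - 6 - 3 = 36 - 9 ≡ 1; y = λ·(6 - 1) - 10 ≡ 7. → (1, 7)
4G: (1, 7) + (3, 5). λ = (5 - 7)/(3 - 1) ≡ 11/2 mod 13. 2⁻¹ ≡ 7 (mod 13), so λ ≡ 12.
  x = λ² - 1 - 3 = 144 - 4 ≡ 10; y = λ·(1 - 10) - 7 ≡ 2. → (10, 2)
5G: (10, 2) + (3, 5). λ = (5 - 2)/(3 - 10) ≡ 3/6 mod 13. 6⁻¹ ≡ 11 (mod 13), so λ ≡ 7.
  x = λ² - 10 - 3 = 49 - 13 ≡ 10; y = λ·(10 - 10) - 2 ≡ 11. → (10, 11)
6G: (10, 11) + (3, 5). λ = (5 - 11)/(3 - 10) ≡ 7/6 mod 13. 6⁻¹ ≡ 11 (mod 13), so λ ≡ 12.
  x = λ² - 10 - 3 = 144 - 13 ≡ 1; y = λ·(10 - 1) - 11 ≡ 6. → (1, 6)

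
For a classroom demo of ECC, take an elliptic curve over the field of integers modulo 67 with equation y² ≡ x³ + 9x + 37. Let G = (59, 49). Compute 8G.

(40, 55)

Double-and-add on 8 = (1000)₂. Start with G = (59, 49) for the leading 1-bit.
double: tangent at (59, 49): λ = (3·59² + 9)/(2·49) ≡ 0/31. 31⁻¹ ≡ 13 (mod 67), so λ ≡ 0·13 ≡ 0.
  x = λ² - 59 - 59 = 0 - 118 ≡ 16; y = λ·(59 - 16) - 49 ≡ 18. → (16, 18)
double: tangent at (16, 18): λ = (3·16² + 9)/(2·18) ≡ 40/36. 36⁻¹ ≡ 54 (mod 67) since 36·54 = 1944 ≡ 1, so λ ≡ 40·54 ≡ 16.
  x = λ² - 16 - 16 = 256 - 32 ≡ 23; y = λ·(16 - 23) - 18 ≡ 4. → (23, 4)
double: tangent at (23, 4): λ = (3·23² + 9)/(2·4) ≡ 55/8. 8⁻¹ ≡ 42 (mod 67), so λ ≡ 55·42 ≡ 32.
  x = λ² - 23 - 23 = 1024 - 46 ≡ 40; y = λ·(23 - 40) - 4 ≡ 55. → (40, 55)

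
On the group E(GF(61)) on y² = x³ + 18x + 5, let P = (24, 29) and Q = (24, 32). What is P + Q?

O

The two points share x = 24 and their y-coordinates satisfy 29 + 32 ≡ 0 (mod 61), so they are inverses. Their sum is O.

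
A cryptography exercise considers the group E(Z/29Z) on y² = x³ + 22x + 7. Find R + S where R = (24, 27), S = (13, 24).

(17, 25)

(24, 27) + (13, 24). λ = (24 - 27)/(13 - 24) ≡ 26/18 mod 29. 18⁻¹ ≡ 21 (mod 29), so λ ≡ 24.
  x = λ² - 24 - 13 = 576 - 37 ≡ 17; y = λ·(24 - 17) - 27 ≡ 25. → (17, 25)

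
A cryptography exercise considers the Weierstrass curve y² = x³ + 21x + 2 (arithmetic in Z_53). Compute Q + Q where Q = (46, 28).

tangent at (46, 28): λ = (3·46² + 21)/(2·28) ≡ 9/3. 3⁻¹ ≡ 18 (mod 53), so λ ≡ 9·18 ≡ 3.
  x = λ² - 46 - 46 = 9 - 92 ≡ 23; y = λ·(46 - 23) - 28 ≡ 41. → (23, 41)

(23, 41)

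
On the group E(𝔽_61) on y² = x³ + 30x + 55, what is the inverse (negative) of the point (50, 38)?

(50, 23)

-(50, 38) = (50, -38 mod 61) = (50, 23).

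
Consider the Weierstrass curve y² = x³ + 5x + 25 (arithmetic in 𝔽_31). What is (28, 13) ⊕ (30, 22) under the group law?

(28, 13) + (30, 22). λ = (22 - 13)/(30 - 28) ≡ 9/2 mod 31. 2⁻¹ ≡ 16 (mod 31), so λ ≡ 20.
  x = λ² - 28 - 30 = 400 - 58 ≡ 1; y = λ·(28 - 1) - 13 ≡ 0. → (1, 0)

(1, 0)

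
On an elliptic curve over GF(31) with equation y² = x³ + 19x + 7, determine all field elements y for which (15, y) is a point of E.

3, 28

x³ + 19x + 7 = 3667 ≡ 9 (mod 31).
Square roots of 9 mod 31: 3 and 28 (since 3² = 9 ≡ 9).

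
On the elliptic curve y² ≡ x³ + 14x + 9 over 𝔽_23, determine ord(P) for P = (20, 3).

7

2P: tangent at (20, 3): λ = (3·20² + 14)/(2·3) ≡ 18/6. 6⁻¹ ≡ 4 (mod 23) since 6·4 = 24 ≡ 1, so λ ≡ 18·4 ≡ 3.
  x = λ² - 20 - 20 = 9 - 40 ≡ 15; y = λ·(20 - 15) - 3 ≡ 12. → (15, 12)
3P: (15, 12) + (20, 3). λ = (3 - 12)/(20 - 15) ≡ 14/5 mod 23. 5⁻¹ ≡ 14 (mod 23), so λ ≡ 12.
  x = λ² - 15 - 20 = 144 - 35 ≡ 17; y = λ·(15 - 17) - 12 ≡ 10. → (17, 10)
4P: (17, 10) + (20, 3). λ = (3 - 10)/(20 - 17) ≡ 16/3 mod 23. 3⁻¹ ≡ 8 (mod 23), so λ ≡ 13.
  x = λ² - 17 - 20 = 169 - 37 ≡ 17; y = λ·(17 - 17) - 10 ≡ 13. → (17, 13)
5P: (17, 13) + (20, 3). λ = (3 - 13)/(20 - 17) ≡ 13/3 mod 23. 3⁻¹ ≡ 8 (mod 23), so λ ≡ 12.
  x = λ² - 17 - 20 = 144 - 37 ≡ 15; y = λ·(17 - 15) - 13 ≡ 11. → (15, 11)
6P: (15, 11) + (20, 3). λ = (3 - 11)/(20 - 15) ≡ 15/5 mod 23. 5⁻¹ ≡ 14 (mod 23) since 5·14 = 70 ≡ 1, so λ ≡ 3.
  x = λ² - 15 - 20 = 9 - 35 ≡ 20; y = λ·(15 - 20) - 11 ≡ 20. → (20, 20)
7P: (20, 20) + (20, 3): same x and y₁ ≡ -y₂, so the sum is 𝒪.
7P = 𝒪, so the order is 7.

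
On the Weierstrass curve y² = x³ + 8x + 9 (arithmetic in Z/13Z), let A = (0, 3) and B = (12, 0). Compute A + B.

(10, 6)

(0, 3) + (12, 0). λ = (0 - 3)/(12 - 0) ≡ 10/12 mod 13. 12⁻¹ ≡ 12 (mod 13), so λ ≡ 3.
  x = λ² - 0 - 12 = 9 - 12 ≡ 10; y = λ·(0 - 10) - 3 ≡ 6. → (10, 6)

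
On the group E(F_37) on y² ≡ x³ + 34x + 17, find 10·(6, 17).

(10, 32)

Write Q = (6, 17).
Double-and-add on 10 = (1010)₂. Start with Q = (6, 17) for the leading 1-bit.
double: tangent at (6, 17): λ = (3·6² + 34)/(2·17) ≡ 31/34. 34⁻¹ ≡ 12 (mod 37), so λ ≡ 31·12 ≡ 2.
  x = λ² - 6 - 6 = 4 - 12 ≡ 29; y = λ·(6 - 29) - 17 ≡ 11. → (29, 11)
double: tangent at (29, 11): λ = (3·29² + 34)/(2·11) ≡ 4/22. 22⁻¹ ≡ 32 (mod 37) since 22·32 = 704 ≡ 1, so λ ≡ 4·32 ≡ 17.
  x = λ² - 29 - 29 = 289 - 58 ≡ 9; y = λ·(29 - 9) - 11 ≡ 33. → (9, 33)
add Q: (9, 33) + (6, 17). λ = (17 - 33)/(6 - 9) ≡ 21/34 mod 37. 34⁻¹ ≡ 12 (mod 37), so λ ≡ 30.
  x = λ² - 9 - 6 = 900 - 15 ≡ 34; y = λ·(9 - 34) - 33 ≡ 31. → (34, 31)
double: tangent at (34, 31): λ = (3·34² + 34)/(2·31) ≡ 24/25. 25⁻¹ ≡ 3 (mod 37), so λ ≡ 24·3 ≡ 35.
  x = λ² - 34 - 34 = 1225 - 68 ≡ 10; y = λ·(34 - 10) - 31 ≡ 32. → (10, 32)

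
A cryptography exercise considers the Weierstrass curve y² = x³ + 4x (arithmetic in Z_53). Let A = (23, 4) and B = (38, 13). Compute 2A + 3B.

(7, 0)

First 2A:
Repeated addition: build up to 2A.
2A: tangent at (23, 4): λ = (3·23² + 4)/(2·4) ≡ 1/8. 8⁻¹ ≡ 20 (mod 53) since 8·20 = 160 ≡ 1, so λ ≡ 1·20 ≡ 20.
  x = λ² - 23 - 23 = 400 - 46 ≡ 36; y = λ·(23 - 36) - 4 ≡ 1. → (36, 1)
2A = (36, 1).
Next 3B:
Repeated addition: build up to 3B.
2B: tangent at (38, 13): λ = (3·38² + 4)/(2·13) ≡ 43/26. 26⁻¹ ≡ 51 (mod 53), so λ ≡ 43·51 ≡ 20.
  x = λ² - 38 - 38 = 400 - 76 ≡ 6; y = λ·(38 - 6) - 13 ≡ 44. → (6, 44)
3B: (6, 44) + (38, 13). λ = (13 - 44)/(38 - 6) ≡ 22/32 mod 53. 32⁻¹ ≡ 5 (mod 53) since 32·5 = 160 ≡ 1, so λ ≡ 4.
  x = λ² - 6 - 38 = 16 - 44 ≡ 25; y = λ·(6 - 25) - 44 ≡ 39. → (25, 39)
3B = (25, 39).
Finally 2A + 3B:
(36, 1) + (25, 39). λ = (39 - 1)/(25 - 36) ≡ 38/42 mod 53. 42⁻¹ ≡ 24 (mod 53), so λ ≡ 11.
  x = λ² - 36 - 25 = 121 - 61 ≡ 7; y = λ·(36 - 7) - 1 ≡ 0. → (7, 0)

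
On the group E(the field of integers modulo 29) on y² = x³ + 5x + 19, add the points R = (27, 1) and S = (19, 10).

(11, 10)

(27, 1) + (19, 10). λ = (10 - 1)/(19 - 27) ≡ 9/21 mod 29. 21⁻¹ ≡ 18 (mod 29) since 21·18 = 378 ≡ 1, so λ ≡ 17.
  x = λ² - 27 - 19 = 289 - 46 ≡ 11; y = λ·(27 - 11) - 1 ≡ 10. → (11, 10)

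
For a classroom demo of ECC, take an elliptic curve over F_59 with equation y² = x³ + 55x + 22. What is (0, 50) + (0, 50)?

tangent at (0, 50): λ = (3·0² + 55)/(2·50) ≡ 55/41. 41⁻¹ ≡ 36 (mod 59), so λ ≡ 55·36 ≡ 33.
  x = λ² - 0 - 0 = 1089 - 0 ≡ 27; y = λ·(0 - 27) - 50 ≡ 3. → (27, 3)

(27, 3)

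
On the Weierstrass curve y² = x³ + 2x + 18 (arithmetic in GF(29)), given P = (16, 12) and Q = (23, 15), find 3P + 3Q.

(3, 14)

First 3P:
Repeated addition: build up to 3P.
2P: tangent at (16, 12): λ = (3·16² + 2)/(2·12) ≡ 16/24. 24⁻¹ ≡ 23 (mod 29), so λ ≡ 16·23 ≡ 20.
  x = λ² - 16 - 16 = 400 - 32 ≡ 20; y = λ·(16 - 20) - 12 ≡ 24. → (20, 24)
3P: (20, 24) + (16, 12). λ = (12 - 24)/(16 - 20) ≡ 17/25 mod 29. 25⁻¹ ≡ 7 (mod 29), so λ ≡ 3.
  x = λ² - 20 - 16 = 9 - 36 ≡ 2; y = λ·(20 - 2) - 24 ≡ 1. → (2, 1)
3P = (2, 1).
Next 3Q:
Repeated addition: build up to 3Q.
2Q: tangent at (23, 15): λ = (3·23² + 2)/(2·15) ≡ 23/1. 1⁻¹ ≡ 1 (mod 29) since 1·1 = 1 ≡ 1, so λ ≡ 23·1 ≡ 23.
  x = λ² - 23 - 23 = 529 - 46 ≡ 19; y = λ·(23 - 19) - 15 ≡ 19. → (19, 19)
3Q: (19, 19) + (23, 15). λ = (15 - 19)/(23 - 19) ≡ 25/4 mod 29. 4⁻¹ ≡ 22 (mod 29), so λ ≡ 28.
  x = λ² - 19 - 23 = 784 - 42 ≡ 17; y = λ·(19 - 17) - 19 ≡ 8. → (17, 8)
3Q = (17, 8).
Finally 3P + 3Q:
(2, 1) + (17, 8). λ = (8 - 1)/(17 - 2) ≡ 7/15 mod 29. 15⁻¹ ≡ 2 (mod 29), so λ ≡ 14.
  x = λ² - 2 - 17 = 196 - 19 ≡ 3; y = λ·(2 - 3) - 1 ≡ 14. → (3, 14)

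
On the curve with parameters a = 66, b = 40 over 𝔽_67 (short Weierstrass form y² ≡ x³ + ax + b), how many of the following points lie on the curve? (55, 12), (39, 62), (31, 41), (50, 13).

(55, 12): 12² ≡ 10, rhs ≡ 66 → off.
(39, 62): 62² ≡ 25, rhs ≡ 25 → on.
(31, 41): 41² ≡ 6, rhs ≡ 52 → off.
(50, 13): 13² ≡ 35, rhs ≡ 35 → on.

2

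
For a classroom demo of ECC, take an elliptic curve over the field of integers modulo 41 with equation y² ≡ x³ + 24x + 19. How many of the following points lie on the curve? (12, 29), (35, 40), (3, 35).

1

(12, 29): 29² ≡ 21, rhs ≡ 26 → off.
(35, 40): 40² ≡ 1, rhs ≡ 28 → off.
(3, 35): 35² ≡ 36, rhs ≡ 36 → on.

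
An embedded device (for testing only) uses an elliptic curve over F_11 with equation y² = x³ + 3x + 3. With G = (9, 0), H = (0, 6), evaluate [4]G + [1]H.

First 4G:
Double-and-add on 4 = (100)₂. Start with G = (9, 0) for the leading 1-bit.
double: (9, 0) + (9, 0): same x and y₁ ≡ -y₂, so the sum is 𝒪.
double: 𝒪 + 𝒪 = 𝒪 (identity).
4G = 𝒪.
Finally 4G + H:
𝒪 + (0, 6) = (0, 6) (identity).

(0, 6)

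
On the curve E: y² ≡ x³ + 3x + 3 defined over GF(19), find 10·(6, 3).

(12, 0)

Write P = (6, 3).
Repeated addition: build up to 10P.
2P: tangent at (6, 3): λ = (3·6² + 3)/(2·3) ≡ 16/6. 6⁻¹ ≡ 16 (mod 19), so λ ≡ 16·16 ≡ 9.
  x = λ² - 6 - 6 = 81 - 12 ≡ 12; y = λ·(6 - 12) - 3 ≡ 0. → (12, 0)
3P: (12, 0) + (6, 3). λ = (3 - 0)/(6 - 12) ≡ 3/13 mod 19. 13⁻¹ ≡ 3 (mod 19), so λ ≡ 9.
  x = λ² - 12 - 6 = 81 - 18 ≡ 6; y = λ·(12 - 6) - 0 ≡ 16. → (6, 16)
4P: (6, 16) + (6, 3): same x and y₁ ≡ -y₂, so the sum is ∞.
5P: ∞ + (6, 3) = (6, 3) (identity).
6P: tangent at (6, 3): λ = (3·6² + 3)/(2·3) ≡ 16/6. 6⁻¹ ≡ 16 (mod 19), so λ ≡ 16·16 ≡ 9.
  x = λ² - 6 - 6 = 81 - 12 ≡ 12; y = λ·(6 - 12) - 3 ≡ 0. → (12, 0)
7P: (12, 0) + (6, 3). λ = (3 - 0)/(6 - 12) ≡ 3/13 mod 19. 13⁻¹ ≡ 3 (mod 19), so λ ≡ 9.
  x = λ² - 12 - 6 = 81 - 18 ≡ 6; y = λ·(12 - 6) - 0 ≡ 16. → (6, 16)
8P: (6, 16) + (6, 3): same x and y₁ ≡ -y₂, so the sum is ∞.
9P: ∞ + (6, 3) = (6, 3) (identity).
10P: tangent at (6, 3): λ = (3·6² + 3)/(2·3) ≡ 16/6. 6⁻¹ ≡ 16 (mod 19) since 6·16 = 96 ≡ 1, so λ ≡ 16·16 ≡ 9.
  x = λ² - 6 - 6 = 81 - 12 ≡ 12; y = λ·(6 - 12) - 3 ≡ 0. → (12, 0)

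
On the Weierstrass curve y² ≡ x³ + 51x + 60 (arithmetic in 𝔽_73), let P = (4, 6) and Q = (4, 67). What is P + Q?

O

The two points share x = 4 and their y-coordinates satisfy 6 + 67 ≡ 0 (mod 73), so they are inverses. Their sum is ∞.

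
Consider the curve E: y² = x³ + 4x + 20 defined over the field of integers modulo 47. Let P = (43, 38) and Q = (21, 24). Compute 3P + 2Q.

First 3P:
Repeated addition: build up to 3P.
2P: tangent at (43, 38): λ = (3·43² + 4)/(2·38) ≡ 5/29. 29⁻¹ ≡ 13 (mod 47) since 29·13 = 377 ≡ 1, so λ ≡ 5·13 ≡ 18.
  x = λ² - 43 - 43 = 324 - 86 ≡ 3; y = λ·(43 - 3) - 38 ≡ 24. → (3, 24)
3P: (3, 24) + (43, 38). λ = (38 - 24)/(43 - 3) ≡ 14/40 mod 47. 40⁻¹ ≡ 20 (mod 47) since 40·20 = 800 ≡ 1, so λ ≡ 45.
  x = λ² - 3 - 43 = 2025 - 46 ≡ 5; y = λ·(3 - 5) - 24 ≡ 27. → (5, 27)
3P = (5, 27).
Next 2Q:
Repeated addition: build up to 2Q.
2Q: tangent at (21, 24): λ = (3·21² + 4)/(2·24) ≡ 11/1. 1⁻¹ ≡ 1 (mod 47) since 1·1 = 1 ≡ 1, so λ ≡ 11·1 ≡ 11.
  x = λ² - 21 - 21 = 121 - 42 ≡ 32; y = λ·(21 - 32) - 24 ≡ 43. → (32, 43)
2Q = (32, 43).
Finally 3P + 2Q:
(5, 27) + (32, 43). λ = (43 - 27)/(32 - 5) ≡ 16/27 mod 47. 27⁻¹ ≡ 7 (mod 47), so λ ≡ 18.
  x = λ² - 5 - 32 = 324 - 37 ≡ 5; y = λ·(5 - 5) - 27 ≡ 20. → (5, 20)

(5, 20)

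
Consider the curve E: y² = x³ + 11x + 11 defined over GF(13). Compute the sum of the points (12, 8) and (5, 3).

(12, 8) + (5, 3). λ = (3 - 8)/(5 - 12) ≡ 8/6 mod 13. 6⁻¹ ≡ 11 (mod 13) since 6·11 = 66 ≡ 1, so λ ≡ 10.
  x = λ² - 12 - 5 = 100 - 17 ≡ 5; y = λ·(12 - 5) - 8 ≡ 10. → (5, 10)

(5, 10)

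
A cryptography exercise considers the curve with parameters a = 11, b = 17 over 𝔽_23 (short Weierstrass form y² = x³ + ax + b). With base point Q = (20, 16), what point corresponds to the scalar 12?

Double-and-add on 12 = (1100)₂. Start with Q = (20, 16) for the leading 1-bit.
double: tangent at (20, 16): λ = (3·20² + 11)/(2·16) ≡ 15/9. 9⁻¹ ≡ 18 (mod 23), so λ ≡ 15·18 ≡ 17.
  x = λ² - 20 - 20 = 289 - 40 ≡ 19; y = λ·(20 - 19) - 16 ≡ 1. → (19, 1)
add Q: (19, 1) + (20, 16). λ = (16 - 1)/(20 - 19) ≡ 15/1 mod 23. 1⁻¹ ≡ 1 (mod 23), so λ ≡ 15.
  x = λ² - 19 - 20 = 225 - 39 ≡ 2; y = λ·(19 - 2) - 1 ≡ 1. → (2, 1)
double: tangent at (2, 1): λ = (3·2² + 11)/(2·1) ≡ 0/2. 2⁻¹ ≡ 12 (mod 23), so λ ≡ 0·12 ≡ 0.
  x = λ² - 2 - 2 = 0 - 4 ≡ 19; y = λ·(2 - 19) - 1 ≡ 22. → (19, 22)
double: tangent at (19, 22): λ = (3·19² + 11)/(2·22) ≡ 13/21. 21⁻¹ ≡ 11 (mod 23) since 21·11 = 231 ≡ 1, so λ ≡ 13·11 ≡ 5.
  x = λ² - 19 - 19 = 25 - 38 ≡ 10; y = λ·(19 - 10) - 22 ≡ 0. → (10, 0)

(10, 0)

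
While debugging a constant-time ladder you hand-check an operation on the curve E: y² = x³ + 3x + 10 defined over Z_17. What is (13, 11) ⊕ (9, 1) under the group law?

(14, 12)

(13, 11) + (9, 1). λ = (1 - 11)/(9 - 13) ≡ 7/13 mod 17. 13⁻¹ ≡ 4 (mod 17), so λ ≡ 11.
  x = λ² - 13 - 9 = 121 - 22 ≡ 14; y = λ·(13 - 14) - 11 ≡ 12. → (14, 12)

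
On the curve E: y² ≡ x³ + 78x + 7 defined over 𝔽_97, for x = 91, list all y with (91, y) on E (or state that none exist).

x³ + 78x + 7 = 760676 ≡ 2 (mod 97).
Square roots of 2 mod 97: 14 and 83 (since 14² = 196 ≡ 2).

14, 83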